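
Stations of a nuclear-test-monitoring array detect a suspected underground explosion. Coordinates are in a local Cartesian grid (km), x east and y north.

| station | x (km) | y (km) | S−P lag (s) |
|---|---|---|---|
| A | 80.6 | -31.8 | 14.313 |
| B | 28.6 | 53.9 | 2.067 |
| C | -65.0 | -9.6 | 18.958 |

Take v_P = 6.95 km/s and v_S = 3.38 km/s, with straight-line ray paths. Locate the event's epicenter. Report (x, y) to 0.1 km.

42.2 km east, 54.2 km north

Distance from S−P lag: d = Δt · v_P v_S / (v_P − v_S) = Δt · (6.95·3.38)/(6.95−3.38) ≈ 6.5801·Δt.
So d_A = 94.18, d_B = 13.60, d_C = 124.75 km.
Circle about each station: (x − 80.6)² + (y + 31.8)² = 94.18²; (x − 28.6)² + (y − 53.9)² = 13.60²; (x + 65.0)² + (y + 9.6)² = 124.75².
Subtracting the A equation from the B and C equations removes the quadratic terms:
-104.0 x + 171.4 y = 4900.48
-291.2 x + 44.4 y = -9883.13
Solving the 2×2 system: x ≈ 42.2, y ≈ 54.2 km.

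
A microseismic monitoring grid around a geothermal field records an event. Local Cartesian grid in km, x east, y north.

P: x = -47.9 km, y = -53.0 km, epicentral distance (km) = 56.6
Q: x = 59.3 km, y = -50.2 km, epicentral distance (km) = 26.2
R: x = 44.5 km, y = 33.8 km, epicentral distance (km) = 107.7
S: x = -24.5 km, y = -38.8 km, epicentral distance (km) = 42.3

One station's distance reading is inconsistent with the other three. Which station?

Q

Solve using three stations at a time. Using P, R, S (subtract circle equations pairwise → linear system) gives (x, y) ≈ (6.9, -67.1).
Distances from that point to each station vs reported:
  P: calculated 56.6 vs reported 56.6 → residual 0.0 km
  Q: calculated 55.1 vs reported 26.2 → residual 28.9 km
  R: calculated 107.7 vs reported 107.7 → residual 0.0 km
  S: calculated 42.3 vs reported 42.3 → residual 0.0 km
P, R, S are mutually consistent (residuals ≈ 0); Q is off by 28.9 km.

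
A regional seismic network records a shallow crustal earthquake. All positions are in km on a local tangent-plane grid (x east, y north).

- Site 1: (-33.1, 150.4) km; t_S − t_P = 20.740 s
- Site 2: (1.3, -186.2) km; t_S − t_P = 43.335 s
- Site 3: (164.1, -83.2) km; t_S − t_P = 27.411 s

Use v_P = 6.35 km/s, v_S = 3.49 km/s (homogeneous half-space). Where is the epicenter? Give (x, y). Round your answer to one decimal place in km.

(125.7, 125.7)

Distance from S−P lag: d = Δt · v_P v_S / (v_P − v_S) = Δt · (6.35·3.49)/(6.35−3.49) ≈ 7.7488·Δt.
So d_Site 1 = 160.71, d_Site 2 = 335.79, d_Site 3 = 212.40 km.
Circle about each station: (x + 33.1)² + (y − 150.4)² = 160.71²; (x − 1.3)² + (y + 186.2)² = 335.79²; (x − 164.1)² + (y + 83.2)² = 212.40².
Subtracting pairs of circle equations eliminates x²+y² and gives linear equations (the radical axes):
68.8 x − 673.2 y = -75970.86
394.4 x − 467.2 y = -9150.78
Solving the 2×2 system: x ≈ 125.7, y ≈ 125.7 km.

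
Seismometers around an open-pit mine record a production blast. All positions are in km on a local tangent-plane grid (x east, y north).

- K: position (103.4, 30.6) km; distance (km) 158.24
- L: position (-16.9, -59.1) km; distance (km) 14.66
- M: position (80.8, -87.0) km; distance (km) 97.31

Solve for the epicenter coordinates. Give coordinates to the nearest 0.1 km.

Circle about each station: (x − 103.4)² + (y − 30.6)² = 158.24²; (x + 16.9)² + (y + 59.1)² = 14.66²; (x − 80.8)² + (y + 87.0)² = 97.31².
Subtracting the K equation from the L and M equations removes the quadratic terms:
-240.6 x − 179.4 y = 16975.48
-45.2 x − 235.2 y = 18040.38
Solving the 2×2 system: x ≈ -15.6, y ≈ -73.7 km.

-15.6 km east, -73.7 km north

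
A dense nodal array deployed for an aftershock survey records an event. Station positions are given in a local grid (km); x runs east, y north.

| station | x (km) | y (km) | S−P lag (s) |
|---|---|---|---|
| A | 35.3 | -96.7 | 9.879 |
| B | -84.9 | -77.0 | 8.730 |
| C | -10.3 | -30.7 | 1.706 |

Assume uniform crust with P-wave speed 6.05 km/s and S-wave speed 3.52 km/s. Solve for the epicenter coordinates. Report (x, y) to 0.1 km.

-23.0 km east, -37.4 km north

Distance from S−P lag: d = Δt · v_P v_S / (v_P − v_S) = Δt · (6.05·3.52)/(6.05−3.52) ≈ 8.4174·Δt.
So d_A = 83.16, d_B = 73.48, d_C = 14.36 km.
Circle about each station: (x − 35.3)² + (y + 96.7)² = 83.16²; (x + 84.9)² + (y + 77.0)² = 73.48²; (x + 10.3)² + (y + 30.7)² = 14.36².
Subtracting the A equation from the B and C equations removes the quadratic terms:
-240.4 x + 39.4 y = 4056.31
-91.2 x + 132.0 y = -2839.02
Solving the 2×2 system: x ≈ -23.0, y ≈ -37.4 km.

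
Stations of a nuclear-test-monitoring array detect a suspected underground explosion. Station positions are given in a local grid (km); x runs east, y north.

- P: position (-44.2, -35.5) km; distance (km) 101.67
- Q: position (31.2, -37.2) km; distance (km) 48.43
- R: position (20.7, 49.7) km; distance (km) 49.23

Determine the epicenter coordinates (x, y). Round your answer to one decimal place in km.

Circle about each station: (x + 44.2)² + (y + 35.5)² = 101.67²; (x − 31.2)² + (y + 37.2)² = 48.43²; (x − 20.7)² + (y − 49.7)² = 49.23².
Subtracting pairs of circle equations eliminates x²+y² and gives linear equations (the radical axes):
150.8 x − 3.4 y = 7134.71
129.8 x + 170.4 y = 7597.89
Solving the 2×2 system: x ≈ 47.5, y ≈ 8.4 km.

x ≈ 47.5 km, y ≈ 8.4 km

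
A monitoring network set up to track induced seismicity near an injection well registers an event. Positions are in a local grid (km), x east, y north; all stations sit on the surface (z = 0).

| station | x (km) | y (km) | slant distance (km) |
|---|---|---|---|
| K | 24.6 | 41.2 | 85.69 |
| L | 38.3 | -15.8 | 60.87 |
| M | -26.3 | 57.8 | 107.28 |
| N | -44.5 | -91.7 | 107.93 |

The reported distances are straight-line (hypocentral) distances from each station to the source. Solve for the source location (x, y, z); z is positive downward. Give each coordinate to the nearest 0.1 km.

Each station gives a sphere (x−x_i)² + (y−y_i)² + z² = d_i² (stations at z=0).
Subtracting the K sphere from L and M: z² cancels, leaving linear equations in x and y:
27.4 x − 114.0 y = 3051.55
-101.8 x + 33.2 y = -2436.29
Solving: x ≈ 16.495, y ≈ -22.803 km (keep extra digits for the depth step; rounded: 16.5, -22.8).
Then from the K sphere: z² = 85.69² − (x − 24.6)² − (y − 41.2)² with x = 16.495, y = -22.803, so z ≈ 56.398 ≈ 56.4 km.

x ≈ 16.5 km, y ≈ -22.8 km, depth ≈ 56.4 km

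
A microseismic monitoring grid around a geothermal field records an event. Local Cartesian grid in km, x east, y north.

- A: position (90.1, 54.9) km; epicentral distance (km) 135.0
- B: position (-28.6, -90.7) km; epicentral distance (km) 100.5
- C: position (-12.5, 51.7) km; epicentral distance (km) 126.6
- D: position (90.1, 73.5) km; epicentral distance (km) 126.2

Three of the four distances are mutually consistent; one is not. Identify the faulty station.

A

Solve using three stations at a time. Using B, C, D (subtract circle equations pairwise → linear system) gives (x, y) ≈ (63.2, -49.8).
Distances from that point to each station vs reported:
  A: calculated 108.1 vs reported 135.0 → residual 26.9 km
  B: calculated 100.5 vs reported 100.5 → residual 0.0 km
  C: calculated 126.6 vs reported 126.6 → residual 0.0 km
  D: calculated 126.2 vs reported 126.2 → residual 0.0 km
B, C, D are mutually consistent (residuals ≈ 0); A is off by 26.9 km.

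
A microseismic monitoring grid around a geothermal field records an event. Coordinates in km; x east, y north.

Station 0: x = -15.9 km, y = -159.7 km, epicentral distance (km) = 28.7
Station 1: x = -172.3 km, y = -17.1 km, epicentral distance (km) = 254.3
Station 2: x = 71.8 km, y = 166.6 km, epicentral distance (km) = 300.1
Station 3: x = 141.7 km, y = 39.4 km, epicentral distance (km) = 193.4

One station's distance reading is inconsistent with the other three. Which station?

Station 0

Solve using three stations at a time. Using Station 1, Station 2, Station 3 (subtract circle equations pairwise → linear system) gives (x, y) ≈ (54.0, -132.9).
Distances from that point to each station vs reported:
  Station 0: calculated 74.9 vs reported 28.7 → residual 46.2 km
  Station 1: calculated 254.3 vs reported 254.3 → residual 0.0 km
  Station 2: calculated 300.1 vs reported 300.1 → residual 0.0 km
  Station 3: calculated 193.4 vs reported 193.4 → residual 0.0 km
Station 1, Station 2, Station 3 are mutually consistent (residuals ≈ 0); Station 0 is off by 46.2 km.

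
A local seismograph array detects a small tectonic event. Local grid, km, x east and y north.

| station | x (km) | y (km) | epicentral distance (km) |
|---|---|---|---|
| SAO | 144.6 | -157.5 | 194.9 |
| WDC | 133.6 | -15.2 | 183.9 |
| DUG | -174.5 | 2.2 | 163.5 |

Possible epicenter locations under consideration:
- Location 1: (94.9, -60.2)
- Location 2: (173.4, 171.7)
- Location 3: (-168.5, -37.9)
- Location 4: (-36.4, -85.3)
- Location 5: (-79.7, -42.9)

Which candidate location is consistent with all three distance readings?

Location 4

For each candidate, compare |candidate − station| to the reported distance:
Location 1: residuals SAO 85.6, WDC 124.5, DUG 113.0 → max 124.5 km
Location 2: residuals SAO 135.6, WDC 7.2, DUG 223.5 → max 223.5 km
Location 3: residuals SAO 140.3, WDC 119.1, DUG 123.0 → max 140.3 km
Location 4: residuals SAO 0.0, WDC 0.0, DUG 0.0 → max 0.0 km
Location 5: residuals SAO 57.0, WDC 31.2, DUG 58.5 → max 58.5 km
Only Location 4 has all residuals ≈ 0.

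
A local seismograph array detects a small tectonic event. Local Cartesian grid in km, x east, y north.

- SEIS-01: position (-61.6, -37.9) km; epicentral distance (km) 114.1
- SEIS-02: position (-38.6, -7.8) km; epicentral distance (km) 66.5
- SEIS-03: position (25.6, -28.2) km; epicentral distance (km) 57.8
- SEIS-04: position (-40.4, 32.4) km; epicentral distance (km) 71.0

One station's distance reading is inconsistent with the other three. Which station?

Solve using three stations at a time. Using SEIS-01, SEIS-03, SEIS-04 (subtract circle equations pairwise → linear system) gives (x, y) ≈ (30.5, 29.4).
Distances from that point to each station vs reported:
  SEIS-01: calculated 114.1 vs reported 114.1 → residual 0.0 km
  SEIS-02: calculated 78.5 vs reported 66.5 → residual 12.0 km
  SEIS-03: calculated 57.8 vs reported 57.8 → residual 0.0 km
  SEIS-04: calculated 71.0 vs reported 71.0 → residual 0.0 km
SEIS-01, SEIS-03, SEIS-04 are mutually consistent (residuals ≈ 0); SEIS-02 is off by 12.0 km.

SEIS-02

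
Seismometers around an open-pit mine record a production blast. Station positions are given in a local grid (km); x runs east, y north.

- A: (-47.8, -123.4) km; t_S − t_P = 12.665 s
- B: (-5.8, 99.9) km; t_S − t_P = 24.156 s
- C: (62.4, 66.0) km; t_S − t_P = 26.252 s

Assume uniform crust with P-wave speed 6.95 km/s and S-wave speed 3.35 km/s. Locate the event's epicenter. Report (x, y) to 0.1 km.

x ≈ -67.1 km, y ≈ -43.8 km

Distance from S−P lag: d = Δt · v_P v_S / (v_P − v_S) = Δt · (6.95·3.35)/(6.95−3.35) ≈ 6.4674·Δt.
So d_A = 81.91, d_B = 156.23, d_C = 169.78 km.
Circle about each station: (x + 47.8)² + (y + 123.4)² = 81.91²; (x + 5.8)² + (y − 99.9)² = 156.23²; (x − 62.4)² + (y − 66.0)² = 169.78².
Subtracting the A equation from the B and C equations removes the quadratic terms:
84.0 x + 446.6 y = -25197.31
220.4 x + 378.8 y = -31378.64
Solving the 2×2 system: x ≈ -67.1, y ≈ -43.8 km.
Check against A (with the unrounded x, y): √((x + 47.8)²+(y + 123.4)²) = 81.90 ≈ 81.91 km. ✓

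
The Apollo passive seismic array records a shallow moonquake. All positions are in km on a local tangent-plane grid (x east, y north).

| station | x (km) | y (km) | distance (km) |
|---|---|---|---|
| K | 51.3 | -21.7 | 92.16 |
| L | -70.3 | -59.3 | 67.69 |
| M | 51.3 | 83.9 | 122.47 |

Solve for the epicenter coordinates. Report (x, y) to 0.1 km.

x ≈ -38.2 km, y ≈ 0.3 km

Circle about each station: (x − 51.3)² + (y + 21.7)² = 92.16²; (x + 70.3)² + (y + 59.3)² = 67.69²; (x − 51.3)² + (y − 83.9)² = 122.47².
Subtracting the K equation from the L and M equations removes the quadratic terms:
-243.2 x − 75.2 y = 9267.53
0.0 x + 211.2 y = 62.88
Solving the 2×2 system: x ≈ -38.2, y ≈ 0.3 km.
Check against K (with the unrounded x, y): √((x − 51.3)²+(y + 21.7)²) = 92.16 ≈ 92.16 km. ✓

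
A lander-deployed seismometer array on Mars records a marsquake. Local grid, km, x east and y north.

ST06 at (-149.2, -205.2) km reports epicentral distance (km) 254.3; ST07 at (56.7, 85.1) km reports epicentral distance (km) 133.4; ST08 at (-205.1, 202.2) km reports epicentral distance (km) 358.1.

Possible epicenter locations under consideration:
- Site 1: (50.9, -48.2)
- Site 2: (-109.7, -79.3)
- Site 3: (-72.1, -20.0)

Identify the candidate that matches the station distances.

Site 1

For each candidate, compare |candidate − station| to the reported distance:
Site 1: residuals ST06 0.0, ST07 0.0, ST08 0.0 → max 0.0 km
Site 2: residuals ST06 122.3, ST07 100.5, ST08 60.9 → max 122.3 km
Site 3: residuals ST06 53.7, ST07 32.8, ST08 99.1 → max 99.1 km
Only Site 1 has all residuals ≈ 0.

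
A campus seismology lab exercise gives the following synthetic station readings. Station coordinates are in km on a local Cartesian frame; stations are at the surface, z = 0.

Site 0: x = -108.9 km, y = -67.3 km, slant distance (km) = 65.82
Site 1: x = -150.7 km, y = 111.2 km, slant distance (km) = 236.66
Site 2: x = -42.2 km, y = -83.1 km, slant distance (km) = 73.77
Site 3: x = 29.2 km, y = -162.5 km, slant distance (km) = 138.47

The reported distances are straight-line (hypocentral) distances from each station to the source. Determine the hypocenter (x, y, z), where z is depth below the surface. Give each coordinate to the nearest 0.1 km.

Each station gives a sphere (x−x_i)² + (y−y_i)² + z² = d_i² (stations at z=0).
Subtracting the Site 0 sphere from Site 1 and Site 2: z² cancels, leaving linear equations in x and y:
-83.6 x + 357.0 y = -32988.25
133.4 x − 31.6 y = -8811.79
Solving: x ≈ -93.109, y ≈ -114.208 km (keep extra digits for the depth step; rounded: -93.1, -114.2).
Then from the Site 0 sphere: z² = 65.82² − (x + 108.9)² − (y + 67.3)² with x = -93.109, y = -114.208, so z ≈ 43.388 ≈ 43.4 km.
Check against Site 3 (with the unrounded solution): distance 138.47 ≈ 138.47 km. ✓

x ≈ -93.1 km, y ≈ -114.2 km, depth ≈ 43.4 km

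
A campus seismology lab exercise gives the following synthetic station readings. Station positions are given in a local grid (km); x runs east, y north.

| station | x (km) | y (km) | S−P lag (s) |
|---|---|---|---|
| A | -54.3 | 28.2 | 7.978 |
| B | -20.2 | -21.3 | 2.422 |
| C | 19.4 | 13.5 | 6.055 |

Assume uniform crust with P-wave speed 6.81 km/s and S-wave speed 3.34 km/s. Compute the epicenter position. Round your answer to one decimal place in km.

Distance from S−P lag: d = Δt · v_P v_S / (v_P − v_S) = Δt · (6.81·3.34)/(6.81−3.34) ≈ 6.5549·Δt.
So d_A = 52.29, d_B = 15.88, d_C = 39.69 km.
Circle about each station: (x + 54.3)² + (y − 28.2)² = 52.29²; (x + 20.2)² + (y + 21.3)² = 15.88²; (x − 19.4)² + (y − 13.5)² = 39.69².
Subtracting the A equation from the B and C equations removes the quadratic terms:
68.2 x − 99.0 y = -399.93
147.4 x − 29.4 y = -2026.17
Solving the 2×2 system: x ≈ -15.0, y ≈ -6.3 km.

-15.0 km east, -6.3 km north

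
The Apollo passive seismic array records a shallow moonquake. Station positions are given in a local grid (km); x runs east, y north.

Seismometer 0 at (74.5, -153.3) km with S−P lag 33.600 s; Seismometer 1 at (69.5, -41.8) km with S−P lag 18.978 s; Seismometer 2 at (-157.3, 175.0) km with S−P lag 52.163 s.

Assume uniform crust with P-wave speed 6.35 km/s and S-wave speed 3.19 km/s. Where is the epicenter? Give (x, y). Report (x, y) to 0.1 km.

Distance from S−P lag: d = Δt · v_P v_S / (v_P − v_S) = Δt · (6.35·3.19)/(6.35−3.19) ≈ 6.4103·Δt.
So d_Seismometer 0 = 215.39, d_Seismometer 1 = 121.65, d_Seismometer 2 = 334.38 km.
Circle about each station: (x − 74.5)² + (y + 153.3)² = 215.39²; (x − 69.5)² + (y + 41.8)² = 121.65²; (x + 157.3)² + (y − 175.0)² = 334.38².
Subtracting the Seismometer 0 equation from the Seismometer 1 and Seismometer 2 equations removes the quadratic terms:
-10.0 x + 223.0 y = 9120.48
-463.6 x + 656.6 y = -39099.98
Solving the 2×2 system: x ≈ 151.9, y ≈ 47.7 km.
Check against Seismometer 0 (with the unrounded x, y): √((x − 74.5)²+(y + 153.3)²) = 215.40 ≈ 215.39 km. ✓

151.9 km east, 47.7 km north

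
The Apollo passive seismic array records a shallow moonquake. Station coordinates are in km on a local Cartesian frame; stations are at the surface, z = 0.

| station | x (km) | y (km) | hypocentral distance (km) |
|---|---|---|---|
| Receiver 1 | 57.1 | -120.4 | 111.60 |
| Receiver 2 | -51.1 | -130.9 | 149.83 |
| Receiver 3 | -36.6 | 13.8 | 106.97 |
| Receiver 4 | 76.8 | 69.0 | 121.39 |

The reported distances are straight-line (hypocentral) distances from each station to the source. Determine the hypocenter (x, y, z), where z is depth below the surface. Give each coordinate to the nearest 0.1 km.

x ≈ 39.8 km, y ≈ -28.9 km, depth ≈ 61.5 km

Each station gives a sphere (x−x_i)² + (y−y_i)² + z² = d_i² (stations at z=0).
Subtracting the Receiver 1 sphere from Receiver 2 and Receiver 3: z² cancels, leaving linear equations in x and y:
-216.4 x − 21.0 y = -8005.02
-187.4 x + 268.4 y = -15214.59
Solving: x ≈ 39.796, y ≈ -28.900 km (keep extra digits for the depth step; rounded: 39.8, -28.9).
Then from the Receiver 1 sphere: z² = 111.60² − (x − 57.1)² − (y + 120.4)² with x = 39.796, y = -28.900, so z ≈ 61.505 ≈ 61.5 km.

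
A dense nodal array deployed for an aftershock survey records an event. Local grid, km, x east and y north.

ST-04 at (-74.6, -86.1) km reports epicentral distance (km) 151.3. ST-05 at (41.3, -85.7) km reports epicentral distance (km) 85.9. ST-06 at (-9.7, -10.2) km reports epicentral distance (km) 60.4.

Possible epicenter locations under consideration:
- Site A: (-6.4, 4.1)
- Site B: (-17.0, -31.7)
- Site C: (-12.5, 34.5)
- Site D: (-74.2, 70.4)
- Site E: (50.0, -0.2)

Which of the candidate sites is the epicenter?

For each candidate, compare |candidate − station| to the reported distance:
Site A: residuals ST-04 38.2, ST-05 15.8, ST-06 45.7 → max 45.7 km
Site B: residuals ST-04 72.1, ST-05 6.4, ST-06 37.7 → max 72.1 km
Site C: residuals ST-04 15.7, ST-05 45.8, ST-06 15.6 → max 45.8 km
Site D: residuals ST-04 5.2, ST-05 108.3, ST-06 42.8 → max 108.3 km
Site E: residuals ST-04 0.0, ST-05 0.0, ST-06 0.1 → max 0.1 km
Only Site E has all residuals ≈ 0.

Site E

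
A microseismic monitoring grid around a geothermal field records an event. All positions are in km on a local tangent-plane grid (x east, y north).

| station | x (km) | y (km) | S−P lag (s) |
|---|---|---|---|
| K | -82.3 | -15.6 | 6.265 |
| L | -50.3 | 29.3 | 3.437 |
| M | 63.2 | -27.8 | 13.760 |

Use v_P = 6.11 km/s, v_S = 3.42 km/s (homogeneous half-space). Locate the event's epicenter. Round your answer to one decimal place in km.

x ≈ -38.4 km, y ≈ 5.4 km

Distance from S−P lag: d = Δt · v_P v_S / (v_P − v_S) = Δt · (6.11·3.42)/(6.11−3.42) ≈ 7.7681·Δt.
So d_K = 48.67, d_L = 26.70, d_M = 106.89 km.
Circle about each station: (x + 82.3)² + (y + 15.6)² = 48.67²; (x + 50.3)² + (y − 29.3)² = 26.70²; (x − 63.2)² + (y + 27.8)² = 106.89².
Subtracting the K equation from the L and M equations removes the quadratic terms:
64.0 x + 89.8 y = -1972.19
291.0 x − 24.4 y = -11306.27
Solving the 2×2 system: x ≈ -38.4, y ≈ 5.4 km.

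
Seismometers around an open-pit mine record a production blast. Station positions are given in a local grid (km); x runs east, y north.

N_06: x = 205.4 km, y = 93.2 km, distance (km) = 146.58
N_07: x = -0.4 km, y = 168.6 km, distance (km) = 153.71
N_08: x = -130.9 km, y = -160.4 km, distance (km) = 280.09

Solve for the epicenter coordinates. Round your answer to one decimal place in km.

x ≈ 71.8 km, y ≈ 32.9 km

Circle about each station: (x − 205.4)² + (y − 93.2)² = 146.58²; (x + 0.4)² + (y − 168.6)² = 153.71²; (x + 130.9)² + (y + 160.4)² = 280.09².
Subtracting the N_06 equation from the N_07 and N_08 equations removes the quadratic terms:
-411.6 x + 150.8 y = -24590.35
-672.6 x − 507.2 y = -64977.14
Solving the 2×2 system: x ≈ 71.8, y ≈ 32.9 km.
Check against N_06 (with the unrounded x, y): √((x − 205.4)²+(y − 93.2)²) = 146.58 ≈ 146.58 km. ✓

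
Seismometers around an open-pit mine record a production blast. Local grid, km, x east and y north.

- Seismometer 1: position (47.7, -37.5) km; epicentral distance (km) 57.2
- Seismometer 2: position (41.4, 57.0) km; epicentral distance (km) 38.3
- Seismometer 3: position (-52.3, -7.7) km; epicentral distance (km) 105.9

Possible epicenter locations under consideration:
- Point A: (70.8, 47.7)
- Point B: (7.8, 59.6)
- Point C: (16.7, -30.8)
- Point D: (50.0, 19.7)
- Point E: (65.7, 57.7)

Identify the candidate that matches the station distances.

Point D

For each candidate, compare |candidate − station| to the reported distance:
Point A: residuals Seismometer 1 31.1, Seismometer 2 7.5, Seismometer 3 29.1 → max 31.1 km
Point B: residuals Seismometer 1 47.8, Seismometer 2 4.6, Seismometer 3 15.7 → max 47.8 km
Point C: residuals Seismometer 1 25.5, Seismometer 2 52.9, Seismometer 3 33.1 → max 52.9 km
Point D: residuals Seismometer 1 0.0, Seismometer 2 0.0, Seismometer 3 0.0 → max 0.0 km
Point E: residuals Seismometer 1 39.7, Seismometer 2 14.0, Seismometer 3 29.0 → max 39.7 km
Only Point D has all residuals ≈ 0.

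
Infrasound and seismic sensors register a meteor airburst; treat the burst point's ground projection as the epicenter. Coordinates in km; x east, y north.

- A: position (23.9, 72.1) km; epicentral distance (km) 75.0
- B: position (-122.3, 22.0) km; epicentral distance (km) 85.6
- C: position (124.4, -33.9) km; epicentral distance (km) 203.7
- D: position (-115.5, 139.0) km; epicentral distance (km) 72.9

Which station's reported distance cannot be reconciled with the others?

Solve using three stations at a time. Using A, B, C (subtract circle equations pairwise → linear system) gives (x, y) ≈ (-51.1, 69.6).
Distances from that point to each station vs reported:
  A: calculated 75.0 vs reported 75.0 → residual 0.0 km
  B: calculated 85.6 vs reported 85.6 → residual 0.0 km
  C: calculated 203.7 vs reported 203.7 → residual 0.0 km
  D: calculated 94.7 vs reported 72.9 → residual 21.8 km
A, B, C are mutually consistent (residuals ≈ 0); D is off by 21.8 km.

D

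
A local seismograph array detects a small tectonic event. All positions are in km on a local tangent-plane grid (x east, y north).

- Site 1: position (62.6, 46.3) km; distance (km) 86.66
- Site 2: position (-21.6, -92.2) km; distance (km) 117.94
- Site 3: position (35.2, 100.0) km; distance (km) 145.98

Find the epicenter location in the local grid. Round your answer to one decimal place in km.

83.1 km east, -37.9 km north

Circle about each station: (x − 62.6)² + (y − 46.3)² = 86.66²; (x + 21.6)² + (y + 92.2)² = 117.94²; (x − 35.2)² + (y − 100.0)² = 145.98².
Subtracting the Site 1 equation from the Site 2 and Site 3 equations removes the quadratic terms:
-168.4 x − 277.0 y = -3494.94
-54.8 x + 107.4 y = -8623.61
Solving the 2×2 system: x ≈ 83.1, y ≈ -37.9 km.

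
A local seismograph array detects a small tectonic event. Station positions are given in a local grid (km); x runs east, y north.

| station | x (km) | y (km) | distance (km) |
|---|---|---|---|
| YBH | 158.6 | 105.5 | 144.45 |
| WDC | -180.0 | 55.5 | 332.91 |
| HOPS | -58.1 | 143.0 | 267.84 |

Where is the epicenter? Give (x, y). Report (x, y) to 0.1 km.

(139.6, -37.7)

Circle about each station: (x − 158.6)² + (y − 105.5)² = 144.45²; (x + 180.0)² + (y − 55.5)² = 332.91²; (x + 58.1)² + (y − 143.0)² = 267.84².
Subtracting the YBH equation from the WDC and HOPS equations removes the quadratic terms:
-677.2 x − 100.0 y = -90767.23
-433.4 x + 75.0 y = -63332.06
Solving the 2×2 system: x ≈ 139.6, y ≈ -37.7 km.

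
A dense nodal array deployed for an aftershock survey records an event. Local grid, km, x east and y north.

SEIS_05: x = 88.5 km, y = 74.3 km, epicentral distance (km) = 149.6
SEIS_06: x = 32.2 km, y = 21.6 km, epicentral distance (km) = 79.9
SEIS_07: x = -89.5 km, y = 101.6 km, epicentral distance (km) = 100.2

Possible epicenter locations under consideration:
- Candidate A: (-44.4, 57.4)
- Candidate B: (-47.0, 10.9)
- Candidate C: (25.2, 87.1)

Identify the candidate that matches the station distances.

For each candidate, compare |candidate − station| to the reported distance:
Candidate A: residuals SEIS_05 15.6, SEIS_06 4.7, SEIS_07 37.1 → max 37.1 km
Candidate B: residuals SEIS_05 0.0, SEIS_06 0.0, SEIS_07 0.0 → max 0.0 km
Candidate C: residuals SEIS_05 85.0, SEIS_06 14.0, SEIS_07 15.4 → max 85.0 km
Only Candidate B has all residuals ≈ 0.

Candidate B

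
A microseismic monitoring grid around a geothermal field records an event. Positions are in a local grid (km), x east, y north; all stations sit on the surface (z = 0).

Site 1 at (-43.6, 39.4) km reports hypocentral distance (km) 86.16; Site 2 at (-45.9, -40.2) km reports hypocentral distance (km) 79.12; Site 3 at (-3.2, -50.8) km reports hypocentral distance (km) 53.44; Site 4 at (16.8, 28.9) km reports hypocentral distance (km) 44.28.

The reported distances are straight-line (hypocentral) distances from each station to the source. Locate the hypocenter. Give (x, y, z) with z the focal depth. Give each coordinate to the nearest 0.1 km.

(24.2, -9.7, 20.4)

Each station gives a sphere (x−x_i)² + (y−y_i)² + z² = d_i² (stations at z=0).
Subtracting the Site 1 sphere from Site 2 and Site 3: z² cancels, leaving linear equations in x and y:
-4.6 x − 159.2 y = 1433.10
80.8 x − 180.4 y = 3705.27
Solving: x ≈ 24.198, y ≈ -9.701 km (keep extra digits for the depth step; rounded: 24.2, -9.7).
Then from the Site 1 sphere: z² = 86.16² − (x + 43.6)² − (y − 39.4)² with x = 24.198, y = -9.701, so z ≈ 20.398 ≈ 20.4 km.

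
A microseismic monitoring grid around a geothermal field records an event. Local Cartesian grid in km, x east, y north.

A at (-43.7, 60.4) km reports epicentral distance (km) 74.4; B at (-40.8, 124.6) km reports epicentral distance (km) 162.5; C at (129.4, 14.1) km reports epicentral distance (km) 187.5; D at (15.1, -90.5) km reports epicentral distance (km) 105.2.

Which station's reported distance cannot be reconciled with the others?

Solve using three stations at a time. Using A, C, D (subtract circle equations pairwise → linear system) gives (x, y) ≈ (-56.2, -13.0).
Distances from that point to each station vs reported:
  A: calculated 74.5 vs reported 74.4 → residual 0.1 km
  B: calculated 138.5 vs reported 162.5 → residual 24.0 km
  C: calculated 187.5 vs reported 187.5 → residual 0.0 km
  D: calculated 105.3 vs reported 105.2 → residual 0.1 km
A, C, D are mutually consistent (residuals ≈ 0); B is off by 24.0 km.

B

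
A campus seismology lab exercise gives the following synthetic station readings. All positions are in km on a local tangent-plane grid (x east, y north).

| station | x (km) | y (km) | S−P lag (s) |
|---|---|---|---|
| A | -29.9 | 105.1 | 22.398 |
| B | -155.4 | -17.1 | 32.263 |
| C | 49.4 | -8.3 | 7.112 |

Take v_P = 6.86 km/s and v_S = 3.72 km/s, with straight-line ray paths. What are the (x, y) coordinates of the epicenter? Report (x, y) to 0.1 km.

Distance from S−P lag: d = Δt · v_P v_S / (v_P − v_S) = Δt · (6.86·3.72)/(6.86−3.72) ≈ 8.1271·Δt.
So d_A = 182.03, d_B = 262.21, d_C = 57.80 km.
Circle about each station: (x + 29.9)² + (y − 105.1)² = 182.03²; (x + 155.4)² + (y + 17.1)² = 262.21²; (x − 49.4)² + (y + 8.3)² = 57.80².
Subtracting the A equation from the B and C equations removes the quadratic terms:
-251.0 x − 244.4 y = -23117.61
158.6 x − 226.8 y = 20363.31
Solving the 2×2 system: x ≈ 106.8, y ≈ -15.1 km.
Check against A (with the unrounded x, y): √((x + 29.9)²+(y − 105.1)²) = 182.03 ≈ 182.03 km. ✓

106.8 km east, -15.1 km north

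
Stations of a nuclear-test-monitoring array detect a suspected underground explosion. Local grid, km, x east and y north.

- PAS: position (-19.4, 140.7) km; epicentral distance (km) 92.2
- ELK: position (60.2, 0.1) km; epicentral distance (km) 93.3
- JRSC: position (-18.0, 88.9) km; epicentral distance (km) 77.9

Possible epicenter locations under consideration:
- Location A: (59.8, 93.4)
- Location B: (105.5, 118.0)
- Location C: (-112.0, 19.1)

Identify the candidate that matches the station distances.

Location A

For each candidate, compare |candidate − station| to the reported distance:
Location A: residuals PAS 0.0, ELK 0.0, JRSC 0.0 → max 0.0 km
Location B: residuals PAS 34.7, ELK 33.0, JRSC 49.0 → max 49.0 km
Location C: residuals PAS 60.6, ELK 79.9, JRSC 39.2 → max 79.9 km
Only Location A has all residuals ≈ 0.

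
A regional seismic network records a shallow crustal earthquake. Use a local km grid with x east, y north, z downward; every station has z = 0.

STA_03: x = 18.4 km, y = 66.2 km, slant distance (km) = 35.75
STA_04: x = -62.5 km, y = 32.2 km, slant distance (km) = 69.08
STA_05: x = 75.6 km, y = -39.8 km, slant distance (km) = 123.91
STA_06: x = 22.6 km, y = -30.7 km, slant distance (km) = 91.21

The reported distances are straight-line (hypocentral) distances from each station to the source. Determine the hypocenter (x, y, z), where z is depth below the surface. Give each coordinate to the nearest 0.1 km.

x ≈ -2.1 km, y ≈ 53.1 km, depth ≈ 26.2 km

Each station gives a sphere (x−x_i)² + (y−y_i)² + z² = d_i² (stations at z=0).
Subtracting the STA_03 sphere from STA_04 and STA_05: z² cancels, leaving linear equations in x and y:
-161.8 x − 68.0 y = -3271.89
114.4 x − 212.0 y = -11497.23
Solving: x ≈ -2.095, y ≈ 53.102 km (keep extra digits for the depth step; rounded: -2.1, 53.1).
Then from the STA_03 sphere: z² = 35.75² − (x − 18.4)² − (y − 66.2)² with x = -2.095, y = 53.102, so z ≈ 26.200 ≈ 26.2 km.
Check against STA_06 (with the unrounded solution): distance 91.21 ≈ 91.21 km. ✓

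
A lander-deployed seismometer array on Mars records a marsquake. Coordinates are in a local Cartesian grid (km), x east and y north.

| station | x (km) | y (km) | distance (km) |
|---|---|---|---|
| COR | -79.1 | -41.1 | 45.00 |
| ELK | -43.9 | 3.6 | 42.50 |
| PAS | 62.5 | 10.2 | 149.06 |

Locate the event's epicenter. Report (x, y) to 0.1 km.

-86.4 km east, 3.3 km north

Circle about each station: (x + 79.1)² + (y + 41.1)² = 45.00²; (x + 43.9)² + (y − 3.6)² = 42.50²; (x − 62.5)² + (y − 10.2)² = 149.06².
Subtracting the COR equation from the ELK and PAS equations removes the quadratic terms:
70.4 x + 89.4 y = -5787.10
283.2 x + 102.6 y = -24129.61
Solving the 2×2 system: x ≈ -86.4, y ≈ 3.3 km.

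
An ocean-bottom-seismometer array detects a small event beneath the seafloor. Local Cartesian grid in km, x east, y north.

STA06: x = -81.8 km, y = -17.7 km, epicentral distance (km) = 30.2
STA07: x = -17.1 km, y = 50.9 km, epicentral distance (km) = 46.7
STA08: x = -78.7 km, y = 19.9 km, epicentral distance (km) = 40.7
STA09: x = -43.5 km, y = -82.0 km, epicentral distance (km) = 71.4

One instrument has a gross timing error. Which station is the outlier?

STA07

Solve using three stations at a time. Using STA06, STA08, STA09 (subtract circle equations pairwise → linear system) gives (x, y) ≈ (-52.3, -11.1).
Distances from that point to each station vs reported:
  STA06: calculated 30.3 vs reported 30.2 → residual 0.1 km
  STA07: calculated 71.3 vs reported 46.7 → residual 24.6 km
  STA08: calculated 40.8 vs reported 40.7 → residual 0.1 km
  STA09: calculated 71.4 vs reported 71.4 → residual 0.0 km
STA06, STA08, STA09 are mutually consistent (residuals ≈ 0); STA07 is off by 24.6 km.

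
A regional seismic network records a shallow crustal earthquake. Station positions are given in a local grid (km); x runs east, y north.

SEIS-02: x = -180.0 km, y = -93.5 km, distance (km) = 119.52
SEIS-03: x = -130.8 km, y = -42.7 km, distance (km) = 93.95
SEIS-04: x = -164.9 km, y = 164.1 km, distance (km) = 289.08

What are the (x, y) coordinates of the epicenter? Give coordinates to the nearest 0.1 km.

Circle about each station: (x + 180.0)² + (y + 93.5)² = 119.52²; (x + 130.8)² + (y + 42.7)² = 93.95²; (x + 164.9)² + (y − 164.1)² = 289.08².
Subtracting pairs of circle equations eliminates x²+y² and gives linear equations (the radical axes):
98.4 x + 101.6 y = -16751.89
30.2 x + 515.2 y = -56303.65
Solving the 2×2 system: x ≈ -61.1, y ≈ -105.7 km.

x ≈ -61.1 km, y ≈ -105.7 km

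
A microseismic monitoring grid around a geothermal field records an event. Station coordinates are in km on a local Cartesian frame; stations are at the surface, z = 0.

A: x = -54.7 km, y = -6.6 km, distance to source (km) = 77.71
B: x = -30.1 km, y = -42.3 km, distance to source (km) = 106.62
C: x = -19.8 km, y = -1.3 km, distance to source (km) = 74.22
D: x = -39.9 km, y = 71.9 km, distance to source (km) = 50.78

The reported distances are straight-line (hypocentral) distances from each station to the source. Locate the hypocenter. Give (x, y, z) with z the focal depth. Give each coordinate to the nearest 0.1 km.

Each station gives a sphere (x−x_i)² + (y−y_i)² + z² = d_i² (stations at z=0).
Subtracting the A sphere from B and C: z² cancels, leaving linear equations in x and y:
49.2 x − 71.4 y = -5669.33
69.8 x + 10.6 y = -2111.68
Solving: x ≈ -38.303, y ≈ 53.008 km (keep extra digits for the depth step; rounded: -38.3, 53.0).
Then from the A sphere: z² = 77.71² − (x + 54.7)² − (y + 6.6)² with x = -38.303, y = 53.008, so z ≈ 47.084 ≈ 47.1 km.
Check against D (with the unrounded solution): distance 50.76 ≈ 50.78 km. ✓

x ≈ -38.3 km, y ≈ 53.0 km, depth ≈ 47.1 km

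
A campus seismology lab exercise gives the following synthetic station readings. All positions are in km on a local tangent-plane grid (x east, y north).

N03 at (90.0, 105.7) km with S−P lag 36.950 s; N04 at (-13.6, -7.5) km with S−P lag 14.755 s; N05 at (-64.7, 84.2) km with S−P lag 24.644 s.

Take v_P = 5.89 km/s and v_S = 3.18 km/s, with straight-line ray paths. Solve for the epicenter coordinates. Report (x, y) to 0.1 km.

(-79.3, -85.5)

Distance from S−P lag: d = Δt · v_P v_S / (v_P − v_S) = Δt · (5.89·3.18)/(5.89−3.18) ≈ 6.9115·Δt.
So d_N03 = 255.38, d_N04 = 101.98, d_N05 = 170.33 km.
Circle about each station: (x − 90.0)² + (y − 105.7)² = 255.38²; (x + 13.6)² + (y + 7.5)² = 101.98²; (x + 64.7)² + (y − 84.2)² = 170.33².
Subtracting pairs of circle equations eliminates x²+y² and gives linear equations (the radical axes):
-207.2 x − 226.4 y = 35787.74
-309.4 x − 43.0 y = 28209.88
Solving the 2×2 system: x ≈ -79.3, y ≈ -85.5 km.
Check against N03 (with the unrounded x, y): √((x − 90.0)²+(y − 105.7)²) = 255.38 ≈ 255.38 km. ✓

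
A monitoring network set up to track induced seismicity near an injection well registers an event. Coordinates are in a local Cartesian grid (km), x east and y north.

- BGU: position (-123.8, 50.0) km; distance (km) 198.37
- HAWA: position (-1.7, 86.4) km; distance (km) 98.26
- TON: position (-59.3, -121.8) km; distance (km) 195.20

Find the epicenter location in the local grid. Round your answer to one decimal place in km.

(72.6, 22.1)

Circle about each station: (x + 123.8)² + (y − 50.0)² = 198.37²; (x + 1.7)² + (y − 86.4)² = 98.26²; (x + 59.3)² + (y + 121.8)² = 195.20².
Subtracting pairs of circle equations eliminates x²+y² and gives linear equations (the radical axes):
244.2 x + 72.8 y = 19337.04
129.0 x − 343.6 y = 1772.91
Solving the 2×2 system: x ≈ 72.6, y ≈ 22.1 km.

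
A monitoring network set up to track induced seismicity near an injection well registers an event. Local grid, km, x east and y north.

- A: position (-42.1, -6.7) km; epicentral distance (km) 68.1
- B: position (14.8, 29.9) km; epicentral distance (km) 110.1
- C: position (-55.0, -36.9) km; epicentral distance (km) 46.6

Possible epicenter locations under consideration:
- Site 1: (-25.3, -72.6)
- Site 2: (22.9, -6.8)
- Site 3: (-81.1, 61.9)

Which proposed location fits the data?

Site 1

For each candidate, compare |candidate − station| to the reported distance:
Site 1: residuals A 0.1, B 0.0, C 0.2 → max 0.2 km
Site 2: residuals A 3.1, B 72.5, C 36.9 → max 72.5 km
Site 3: residuals A 10.8, B 9.0, C 55.6 → max 55.6 km
Only Site 1 has all residuals ≈ 0.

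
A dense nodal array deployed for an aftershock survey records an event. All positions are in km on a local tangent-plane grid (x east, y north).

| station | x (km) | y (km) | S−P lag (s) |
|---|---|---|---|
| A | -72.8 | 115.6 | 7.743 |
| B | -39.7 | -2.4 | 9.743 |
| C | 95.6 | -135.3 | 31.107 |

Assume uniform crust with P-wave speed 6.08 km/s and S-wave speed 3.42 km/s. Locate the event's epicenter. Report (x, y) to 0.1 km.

x ≈ -29.7 km, y ≈ 73.1 km

Distance from S−P lag: d = Δt · v_P v_S / (v_P − v_S) = Δt · (6.08·3.42)/(6.08−3.42) ≈ 7.8171·Δt.
So d_A = 60.53, d_B = 76.16, d_C = 243.17 km.
Circle about each station: (x + 72.8)² + (y − 115.6)² = 60.53²; (x + 39.7)² + (y + 2.4)² = 76.16²; (x − 95.6)² + (y + 135.3)² = 243.17².
Subtracting the A equation from the B and C equations removes the quadratic terms:
66.2 x − 236.0 y = -19217.81
336.8 x − 501.8 y = -46685.52
Solving the 2×2 system: x ≈ -29.7, y ≈ 73.1 km.
Check against A (with the unrounded x, y): √((x + 72.8)²+(y − 115.6)²) = 60.53 ≈ 60.53 km. ✓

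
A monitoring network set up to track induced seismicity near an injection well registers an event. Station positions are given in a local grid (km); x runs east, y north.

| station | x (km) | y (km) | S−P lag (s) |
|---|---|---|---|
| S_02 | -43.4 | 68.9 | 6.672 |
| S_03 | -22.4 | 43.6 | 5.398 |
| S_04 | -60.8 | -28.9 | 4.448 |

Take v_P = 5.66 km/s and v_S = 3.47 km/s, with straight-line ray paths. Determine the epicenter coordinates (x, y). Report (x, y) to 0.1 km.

-58.1 km east, 10.9 km north

Distance from S−P lag: d = Δt · v_P v_S / (v_P − v_S) = Δt · (5.66·3.47)/(5.66−3.47) ≈ 8.9681·Δt.
So d_S_02 = 59.84, d_S_03 = 48.41, d_S_04 = 39.89 km.
Circle about each station: (x + 43.4)² + (y − 68.9)² = 59.84²; (x + 22.4)² + (y − 43.6)² = 48.41²; (x + 60.8)² + (y + 28.9)² = 39.89².
Subtracting pairs of circle equations eliminates x²+y² and gives linear equations (the radical axes):
42.0 x − 50.6 y = -2990.75
-34.8 x − 195.6 y = -109.31
Solving the 2×2 system: x ≈ -58.1, y ≈ 10.9 km.
Check against S_02 (with the unrounded x, y): √((x + 43.4)²+(y − 68.9)²) = 59.84 ≈ 59.84 km. ✓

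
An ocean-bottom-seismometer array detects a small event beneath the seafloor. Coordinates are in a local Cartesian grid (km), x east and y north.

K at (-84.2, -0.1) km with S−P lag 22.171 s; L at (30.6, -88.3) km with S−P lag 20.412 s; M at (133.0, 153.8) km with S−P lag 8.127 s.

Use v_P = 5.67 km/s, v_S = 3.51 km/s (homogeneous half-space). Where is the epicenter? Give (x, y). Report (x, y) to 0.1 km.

Distance from S−P lag: d = Δt · v_P v_S / (v_P − v_S) = Δt · (5.67·3.51)/(5.67−3.51) ≈ 9.2137·Δt.
So d_K = 204.28, d_L = 188.07, d_M = 74.88 km.
Circle about each station: (x + 84.2)² + (y + 0.1)² = 204.28²; (x − 30.6)² + (y + 88.3)² = 188.07²; (x − 133.0)² + (y − 153.8)² = 74.88².
Subtracting the K equation from the L and M equations removes the quadratic terms:
229.6 x − 176.4 y = 8003.59
434.4 x + 307.8 y = 70377.09
Solving the 2×2 system: x ≈ 101.0, y ≈ 86.1 km.
Check against K (with the unrounded x, y): √((x + 84.2)²+(y + 0.1)²) = 204.28 ≈ 204.28 km. ✓

x ≈ 101.0 km, y ≈ 86.1 km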